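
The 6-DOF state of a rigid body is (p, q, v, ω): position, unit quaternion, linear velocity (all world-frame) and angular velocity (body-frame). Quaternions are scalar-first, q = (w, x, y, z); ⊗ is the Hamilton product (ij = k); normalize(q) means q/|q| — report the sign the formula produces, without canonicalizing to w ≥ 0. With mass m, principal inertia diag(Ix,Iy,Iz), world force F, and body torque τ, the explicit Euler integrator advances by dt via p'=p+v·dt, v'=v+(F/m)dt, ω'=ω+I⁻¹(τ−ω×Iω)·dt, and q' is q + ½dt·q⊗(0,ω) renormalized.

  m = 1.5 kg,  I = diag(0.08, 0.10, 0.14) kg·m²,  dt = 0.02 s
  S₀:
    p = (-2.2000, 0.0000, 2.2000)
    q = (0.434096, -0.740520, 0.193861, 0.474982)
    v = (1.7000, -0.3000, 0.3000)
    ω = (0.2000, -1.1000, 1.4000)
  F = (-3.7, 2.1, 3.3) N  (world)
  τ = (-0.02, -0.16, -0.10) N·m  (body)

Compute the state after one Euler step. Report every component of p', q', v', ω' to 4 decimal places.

gyro term ω×Iω = (-0.0616, -0.0168, -0.0044)
α = I⁻¹(τ − ω×Iω) = (0.5200, -1.4320, -0.6829)
new body rate ω' = (0.2104, -1.1286, 1.3863)
q⊗(0,ω) = (-0.3036237, 0.8807048, 0.6542188, 1.3835342)
q + ½dt·q⊗(0,ω), renormalized = (0.4310, -0.7316, 0.2004, 0.4887)
a = (-2.4667, 1.4000, 2.2000)
p + v·dt = (-2.1660, -0.0060, 2.2060)
v' = v + a·dt = (1.6507, -0.2720, 0.3440)

p' = (-2.1660, -0.0060, 2.2060)
q' = (0.4310, -0.7316, 0.2004, 0.4887)
v' = (1.6507, -0.2720, 0.3440)
ω' = (0.2104, -1.1286, 1.3863)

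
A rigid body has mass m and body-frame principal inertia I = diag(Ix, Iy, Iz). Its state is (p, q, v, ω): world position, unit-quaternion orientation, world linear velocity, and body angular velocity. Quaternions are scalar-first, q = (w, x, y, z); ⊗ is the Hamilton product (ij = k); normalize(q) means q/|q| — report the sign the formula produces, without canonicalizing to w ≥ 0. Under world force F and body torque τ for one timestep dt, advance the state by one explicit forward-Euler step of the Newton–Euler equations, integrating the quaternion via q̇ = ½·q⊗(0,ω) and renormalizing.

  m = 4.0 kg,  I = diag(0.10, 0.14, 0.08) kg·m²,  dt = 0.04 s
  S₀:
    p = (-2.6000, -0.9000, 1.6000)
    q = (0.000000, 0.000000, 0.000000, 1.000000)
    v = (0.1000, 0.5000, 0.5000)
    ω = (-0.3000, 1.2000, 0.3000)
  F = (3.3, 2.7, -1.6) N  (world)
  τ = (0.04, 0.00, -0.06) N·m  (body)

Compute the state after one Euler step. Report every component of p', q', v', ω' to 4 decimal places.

p + v·dt = (-2.5960, -0.8800, 1.6200)
new velocity v' = (0.1330, 0.5270, 0.4840)
α = I⁻¹(τ − ω×Iω) = (0.6160, 0.0129, -0.5700)
new body rate ω' = (-0.2754, 1.2005, 0.2772)
q⊗(0,ω) = (-0.3000000, -1.2000000, -0.3000000, 0.0000000)
q + ½dt·q⊗(0,ω), renormalized = (-0.0060, -0.0240, -0.0060, 0.9997)

p' = (-2.5960, -0.8800, 1.6200)
q' = (-0.0060, -0.0240, -0.0060, 0.9997)
v' = (0.1330, 0.5270, 0.4840)
ω' = (-0.2754, 1.2005, 0.2772)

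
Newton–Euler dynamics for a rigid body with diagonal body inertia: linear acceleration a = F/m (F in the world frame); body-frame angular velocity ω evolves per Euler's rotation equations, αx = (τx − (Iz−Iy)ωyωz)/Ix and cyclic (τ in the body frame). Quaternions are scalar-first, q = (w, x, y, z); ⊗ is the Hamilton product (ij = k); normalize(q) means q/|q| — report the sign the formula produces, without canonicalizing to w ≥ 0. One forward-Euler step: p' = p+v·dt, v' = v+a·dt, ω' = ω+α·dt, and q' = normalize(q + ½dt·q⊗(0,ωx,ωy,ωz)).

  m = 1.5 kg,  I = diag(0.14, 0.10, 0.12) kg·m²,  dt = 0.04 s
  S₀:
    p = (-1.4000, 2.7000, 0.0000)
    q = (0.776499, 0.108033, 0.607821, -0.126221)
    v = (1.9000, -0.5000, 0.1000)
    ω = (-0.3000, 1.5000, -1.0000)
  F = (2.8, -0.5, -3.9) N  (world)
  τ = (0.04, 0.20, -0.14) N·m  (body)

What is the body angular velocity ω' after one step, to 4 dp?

precession coupling ω×(Iω) = (-0.0300, 0.0060, 0.0180)
α = I⁻¹(τ − ω×Iω) = (0.5000, 1.9400, -1.3167)
ω' = ω + α·dt = (-0.2800, 1.5776, -1.0527)

ω' = (-0.2800, 1.5776, -1.0527)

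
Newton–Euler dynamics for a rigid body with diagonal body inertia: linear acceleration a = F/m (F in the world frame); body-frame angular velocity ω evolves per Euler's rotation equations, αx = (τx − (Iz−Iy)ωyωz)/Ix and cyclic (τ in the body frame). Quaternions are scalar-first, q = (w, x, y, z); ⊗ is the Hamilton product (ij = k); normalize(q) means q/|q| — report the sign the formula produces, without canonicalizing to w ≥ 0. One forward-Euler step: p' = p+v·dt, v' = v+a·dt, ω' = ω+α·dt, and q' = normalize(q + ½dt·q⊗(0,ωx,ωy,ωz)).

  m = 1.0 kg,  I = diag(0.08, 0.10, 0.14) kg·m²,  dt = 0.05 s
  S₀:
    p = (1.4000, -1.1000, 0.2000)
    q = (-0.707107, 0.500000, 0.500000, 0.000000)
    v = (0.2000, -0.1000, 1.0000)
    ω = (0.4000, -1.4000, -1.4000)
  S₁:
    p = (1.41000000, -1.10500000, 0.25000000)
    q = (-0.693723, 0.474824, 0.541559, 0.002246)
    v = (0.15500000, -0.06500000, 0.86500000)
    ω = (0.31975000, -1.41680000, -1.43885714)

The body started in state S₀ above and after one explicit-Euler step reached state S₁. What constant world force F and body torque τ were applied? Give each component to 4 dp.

rate change Δω = (-0.08025000, -0.01680000, -0.03885714)
precession coupling = (0.0784, 0.0336, -0.0112)
τ = I·(Δω/dt) + ω₀×(Iω₀) = (-0.0500, 0.0000, -0.1200)
Δv = v₁−v₀ = (-0.04500000, 0.03500000, -0.13500000)
F = m·Δv/dt = (-0.9000, 0.7000, -2.7000)

F = (-0.9000, 0.7000, -2.7000)
τ = (-0.0500, 0.0000, -0.1200)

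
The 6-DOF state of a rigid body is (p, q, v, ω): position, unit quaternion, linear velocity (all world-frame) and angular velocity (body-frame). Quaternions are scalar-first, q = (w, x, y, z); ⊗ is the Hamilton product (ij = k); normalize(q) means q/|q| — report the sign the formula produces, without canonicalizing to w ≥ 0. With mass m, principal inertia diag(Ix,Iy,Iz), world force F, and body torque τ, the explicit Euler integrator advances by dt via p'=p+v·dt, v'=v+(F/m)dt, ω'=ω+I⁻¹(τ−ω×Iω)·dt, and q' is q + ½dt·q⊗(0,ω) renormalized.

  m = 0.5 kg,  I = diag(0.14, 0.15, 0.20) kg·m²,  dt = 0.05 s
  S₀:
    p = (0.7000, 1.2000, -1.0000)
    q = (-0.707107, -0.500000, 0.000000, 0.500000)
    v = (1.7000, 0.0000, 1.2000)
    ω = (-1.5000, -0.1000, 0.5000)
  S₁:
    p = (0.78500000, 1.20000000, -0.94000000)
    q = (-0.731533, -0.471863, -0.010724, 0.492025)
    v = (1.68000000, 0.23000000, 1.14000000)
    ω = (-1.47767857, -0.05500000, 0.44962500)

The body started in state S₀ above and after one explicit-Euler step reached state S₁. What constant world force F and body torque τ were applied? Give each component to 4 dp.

F = (-0.2000, 2.3000, -0.6000)
τ = (0.0600, 0.1800, -0.2000)

ω₁ − ω₀ = (0.02232143, 0.04500000, -0.05037500)
I·α + gyro = (0.0600, 0.1800, -0.2000)
Δv = v₁−v₀ = (-0.02000000, 0.23000000, -0.06000000)
applied force F = (-0.2000, 2.3000, -0.6000)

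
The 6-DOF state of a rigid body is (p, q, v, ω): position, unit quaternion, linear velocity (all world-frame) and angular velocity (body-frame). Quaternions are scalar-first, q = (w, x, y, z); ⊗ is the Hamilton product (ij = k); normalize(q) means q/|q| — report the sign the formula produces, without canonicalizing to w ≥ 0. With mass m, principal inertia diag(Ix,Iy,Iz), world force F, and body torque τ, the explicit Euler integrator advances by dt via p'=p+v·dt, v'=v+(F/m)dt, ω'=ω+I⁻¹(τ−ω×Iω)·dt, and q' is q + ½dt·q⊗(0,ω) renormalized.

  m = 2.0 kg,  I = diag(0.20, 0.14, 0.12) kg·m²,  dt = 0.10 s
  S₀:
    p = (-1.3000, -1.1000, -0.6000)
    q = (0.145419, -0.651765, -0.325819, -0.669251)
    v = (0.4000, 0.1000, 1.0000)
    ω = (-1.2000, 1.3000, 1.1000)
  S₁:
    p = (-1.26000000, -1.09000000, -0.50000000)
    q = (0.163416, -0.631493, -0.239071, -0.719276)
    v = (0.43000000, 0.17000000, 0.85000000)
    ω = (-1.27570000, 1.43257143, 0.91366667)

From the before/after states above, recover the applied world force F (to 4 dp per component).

velocity change Δv = (0.03000000, 0.07000000, -0.15000000)
F = m·Δv/dt = (0.6000, 1.4000, -3.0000)

F = (0.6000, 1.4000, -3.0000)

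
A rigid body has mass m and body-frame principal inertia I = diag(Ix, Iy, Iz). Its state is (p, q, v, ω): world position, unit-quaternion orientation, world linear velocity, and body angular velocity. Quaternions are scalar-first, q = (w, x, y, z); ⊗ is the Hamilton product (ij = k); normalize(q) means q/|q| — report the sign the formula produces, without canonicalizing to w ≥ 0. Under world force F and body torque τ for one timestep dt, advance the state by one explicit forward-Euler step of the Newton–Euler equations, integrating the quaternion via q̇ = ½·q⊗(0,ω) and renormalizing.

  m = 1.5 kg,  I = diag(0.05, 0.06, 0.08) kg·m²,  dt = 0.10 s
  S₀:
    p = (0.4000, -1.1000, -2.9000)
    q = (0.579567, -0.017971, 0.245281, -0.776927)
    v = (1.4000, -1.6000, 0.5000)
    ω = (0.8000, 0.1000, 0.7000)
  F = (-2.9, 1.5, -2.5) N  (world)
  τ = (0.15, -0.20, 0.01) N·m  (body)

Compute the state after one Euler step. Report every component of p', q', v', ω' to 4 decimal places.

a = F/m = (-1.9333, 1.0000, -1.6667)
p + v·dt = (0.5400, -1.2600, -2.8500)
v + (F/m)dt = (1.2067, -1.5000, 0.3333)
α = I⁻¹(τ − ω×Iω) = (2.9720, -3.0533, 0.1150)
new body rate ω' = (1.0972, -0.2053, 0.7115)
q⊗(0,ω) = (0.5336976, 0.7130430, -0.5510052, 0.2076750)
updated quaternion q' = (0.6054, 0.0177, 0.2174, -0.7655)

p' = (0.5400, -1.2600, -2.8500)
q' = (0.6054, 0.0177, 0.2174, -0.7655)
v' = (1.2067, -1.5000, 0.3333)
ω' = (1.0972, -0.2053, 0.7115)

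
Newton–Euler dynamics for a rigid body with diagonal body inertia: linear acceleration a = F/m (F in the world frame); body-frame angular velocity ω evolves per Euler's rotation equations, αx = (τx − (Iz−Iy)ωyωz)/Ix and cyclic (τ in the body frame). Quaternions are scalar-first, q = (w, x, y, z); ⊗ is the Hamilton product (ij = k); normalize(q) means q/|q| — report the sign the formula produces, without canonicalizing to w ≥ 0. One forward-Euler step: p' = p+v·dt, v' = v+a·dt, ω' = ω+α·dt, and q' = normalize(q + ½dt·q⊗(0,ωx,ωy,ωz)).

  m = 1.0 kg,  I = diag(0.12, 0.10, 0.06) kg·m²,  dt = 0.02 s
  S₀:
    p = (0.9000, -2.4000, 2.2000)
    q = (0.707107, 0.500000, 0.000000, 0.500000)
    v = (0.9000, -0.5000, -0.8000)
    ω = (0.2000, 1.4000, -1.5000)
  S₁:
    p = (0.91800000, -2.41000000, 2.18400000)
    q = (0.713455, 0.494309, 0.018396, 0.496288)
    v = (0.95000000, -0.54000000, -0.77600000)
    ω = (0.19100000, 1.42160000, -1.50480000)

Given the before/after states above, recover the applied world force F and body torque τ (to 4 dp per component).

ω₁ − ω₀ = (-0.00900000, 0.02160000, -0.00480000)
precession coupling = (0.0840, -0.0180, -0.0056)
I·α + gyro = (0.0300, 0.0900, -0.0200)
Δv = v₁−v₀ = (0.05000000, -0.04000000, 0.02400000)
m·(v₁−v₀)/dt = (2.5000, -2.0000, 1.2000)

F = (2.5000, -2.0000, 1.2000)
τ = (0.0300, 0.0900, -0.0200)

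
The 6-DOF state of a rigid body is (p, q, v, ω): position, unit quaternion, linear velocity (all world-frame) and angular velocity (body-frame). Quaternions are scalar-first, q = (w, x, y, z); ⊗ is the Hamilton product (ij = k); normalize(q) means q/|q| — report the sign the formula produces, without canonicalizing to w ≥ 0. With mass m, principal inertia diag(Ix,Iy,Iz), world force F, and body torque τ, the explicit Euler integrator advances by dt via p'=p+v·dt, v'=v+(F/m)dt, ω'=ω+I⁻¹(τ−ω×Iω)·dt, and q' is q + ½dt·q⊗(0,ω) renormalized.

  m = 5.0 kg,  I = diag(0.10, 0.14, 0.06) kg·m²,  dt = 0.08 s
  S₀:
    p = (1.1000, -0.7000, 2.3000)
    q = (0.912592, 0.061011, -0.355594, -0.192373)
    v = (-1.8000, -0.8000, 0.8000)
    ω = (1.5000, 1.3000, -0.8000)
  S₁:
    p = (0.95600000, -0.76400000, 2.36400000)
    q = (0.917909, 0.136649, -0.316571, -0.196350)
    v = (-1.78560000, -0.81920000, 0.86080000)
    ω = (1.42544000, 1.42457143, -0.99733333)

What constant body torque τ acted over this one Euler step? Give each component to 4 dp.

τ = (-0.0100, 0.1700, -0.0700)

Δω = ω₁−ω₀ = (-0.07456000, 0.12457143, -0.19733333)
precession coupling = (0.0832, -0.0480, 0.0780)
I·α + gyro = (-0.0100, 0.1700, -0.0700)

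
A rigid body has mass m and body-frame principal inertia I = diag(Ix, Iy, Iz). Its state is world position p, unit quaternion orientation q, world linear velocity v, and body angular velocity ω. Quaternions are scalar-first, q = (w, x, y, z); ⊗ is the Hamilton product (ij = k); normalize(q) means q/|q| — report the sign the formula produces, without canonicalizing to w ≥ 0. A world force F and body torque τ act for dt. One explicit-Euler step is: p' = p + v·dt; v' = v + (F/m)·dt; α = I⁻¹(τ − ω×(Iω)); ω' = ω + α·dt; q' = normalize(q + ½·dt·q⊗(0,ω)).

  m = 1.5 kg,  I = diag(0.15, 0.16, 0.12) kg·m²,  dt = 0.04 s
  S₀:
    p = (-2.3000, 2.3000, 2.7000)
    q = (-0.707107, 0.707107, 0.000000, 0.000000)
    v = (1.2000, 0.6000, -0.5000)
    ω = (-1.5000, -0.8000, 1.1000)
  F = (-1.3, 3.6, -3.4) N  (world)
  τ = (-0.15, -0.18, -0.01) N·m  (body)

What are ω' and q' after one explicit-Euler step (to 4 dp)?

α = I⁻¹(τ − ω×Iω) = (-1.2347, -0.8156, -0.1833)
ω + α·dt = (-1.5494, -0.8326, 1.0927)
Hamilton product q⊗(0,ω) = (1.0606605, 1.0606605, -0.2121321, -1.3435033)
q' = normalize(q + ½dt·q⊗(0,ω)) = (-0.6853, 0.7277, -0.0042, -0.0268)

ω' = (-1.5494, -0.8326, 1.0927)
q' = (-0.6853, 0.7277, -0.0042, -0.0268)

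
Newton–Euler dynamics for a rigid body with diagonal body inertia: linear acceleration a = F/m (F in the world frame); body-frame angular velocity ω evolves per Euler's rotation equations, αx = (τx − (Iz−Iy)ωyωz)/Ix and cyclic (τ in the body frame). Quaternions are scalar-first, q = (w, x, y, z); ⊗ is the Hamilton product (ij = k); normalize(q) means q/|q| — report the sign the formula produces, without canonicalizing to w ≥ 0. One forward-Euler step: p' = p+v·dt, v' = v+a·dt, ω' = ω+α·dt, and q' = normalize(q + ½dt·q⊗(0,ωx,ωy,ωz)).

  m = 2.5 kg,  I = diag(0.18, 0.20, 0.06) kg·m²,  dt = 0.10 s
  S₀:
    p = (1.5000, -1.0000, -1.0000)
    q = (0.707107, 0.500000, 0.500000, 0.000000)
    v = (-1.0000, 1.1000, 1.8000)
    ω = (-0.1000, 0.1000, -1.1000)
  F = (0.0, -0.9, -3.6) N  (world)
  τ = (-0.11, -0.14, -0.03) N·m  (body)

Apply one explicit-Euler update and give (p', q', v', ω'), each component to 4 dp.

α = I⁻¹(τ − ω×Iω) = (-0.6967, -0.7660, -0.4967)
ω + α·dt = (-0.1697, 0.0234, -1.1497)
q⊗(0,ω) = (0.0000000, -0.6207107, 0.6207107, -0.6778177)
q + ½dt·q⊗(0,ω), renormalized = (0.7060, 0.4682, 0.5302, -0.0338)
linear accel F/m = (0.0000, -0.3600, -1.4400)
new position p' = (1.4000, -0.8900, -0.8200)
new velocity v' = (-1.0000, 1.0640, 1.6560)

p' = (1.4000, -0.8900, -0.8200)
q' = (0.7060, 0.4682, 0.5302, -0.0338)
v' = (-1.0000, 1.0640, 1.6560)
ω' = (-0.1697, 0.0234, -1.1497)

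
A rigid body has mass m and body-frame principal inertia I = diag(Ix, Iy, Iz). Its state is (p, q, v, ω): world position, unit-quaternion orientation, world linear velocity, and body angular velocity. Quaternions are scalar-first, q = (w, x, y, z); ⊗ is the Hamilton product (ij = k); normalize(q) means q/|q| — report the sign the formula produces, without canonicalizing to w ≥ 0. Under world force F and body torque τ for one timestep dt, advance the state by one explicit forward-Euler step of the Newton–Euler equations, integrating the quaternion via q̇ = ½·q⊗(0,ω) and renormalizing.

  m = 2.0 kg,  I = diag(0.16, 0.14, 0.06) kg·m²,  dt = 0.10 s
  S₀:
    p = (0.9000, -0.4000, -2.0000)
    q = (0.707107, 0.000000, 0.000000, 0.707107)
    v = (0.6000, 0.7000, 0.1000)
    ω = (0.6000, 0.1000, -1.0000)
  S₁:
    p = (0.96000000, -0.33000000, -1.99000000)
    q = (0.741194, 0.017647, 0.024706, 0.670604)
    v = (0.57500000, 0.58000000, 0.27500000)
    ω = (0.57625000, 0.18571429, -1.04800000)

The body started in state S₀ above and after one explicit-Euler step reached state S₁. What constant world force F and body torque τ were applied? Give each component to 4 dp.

velocity change Δv = (-0.02500000, -0.12000000, 0.17500000)
m·(v₁−v₀)/dt = (-0.5000, -2.4000, 3.5000)
Δω = ω₁−ω₀ = (-0.02375000, 0.08571429, -0.04800000)
ω₀×(Iω₀) = (0.0080, -0.0600, -0.0012)
applied torque τ = (-0.0300, 0.0600, -0.0300)

F = (-0.5000, -2.4000, 3.5000)
τ = (-0.0300, 0.0600, -0.0300)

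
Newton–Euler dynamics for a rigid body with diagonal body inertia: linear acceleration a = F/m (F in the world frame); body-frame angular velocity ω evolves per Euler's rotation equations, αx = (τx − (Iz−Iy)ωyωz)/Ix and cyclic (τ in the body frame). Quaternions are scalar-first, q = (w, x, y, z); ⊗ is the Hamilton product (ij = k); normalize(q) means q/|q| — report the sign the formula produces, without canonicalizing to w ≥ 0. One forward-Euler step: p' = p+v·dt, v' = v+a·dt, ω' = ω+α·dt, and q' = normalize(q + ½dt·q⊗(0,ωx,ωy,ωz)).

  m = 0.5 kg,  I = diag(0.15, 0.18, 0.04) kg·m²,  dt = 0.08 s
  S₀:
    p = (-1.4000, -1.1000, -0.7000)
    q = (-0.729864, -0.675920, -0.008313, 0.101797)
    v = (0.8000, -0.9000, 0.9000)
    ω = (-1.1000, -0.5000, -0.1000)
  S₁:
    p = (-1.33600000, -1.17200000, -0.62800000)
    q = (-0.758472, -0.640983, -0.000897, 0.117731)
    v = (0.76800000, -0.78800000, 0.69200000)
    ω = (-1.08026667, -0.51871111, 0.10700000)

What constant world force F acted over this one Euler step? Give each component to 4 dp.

F = (-0.2000, 0.7000, -1.3000)

velocity change Δv = (-0.03200000, 0.11200000, -0.20800000)
m·(v₁−v₀)/dt = (-0.2000, 0.7000, -1.3000)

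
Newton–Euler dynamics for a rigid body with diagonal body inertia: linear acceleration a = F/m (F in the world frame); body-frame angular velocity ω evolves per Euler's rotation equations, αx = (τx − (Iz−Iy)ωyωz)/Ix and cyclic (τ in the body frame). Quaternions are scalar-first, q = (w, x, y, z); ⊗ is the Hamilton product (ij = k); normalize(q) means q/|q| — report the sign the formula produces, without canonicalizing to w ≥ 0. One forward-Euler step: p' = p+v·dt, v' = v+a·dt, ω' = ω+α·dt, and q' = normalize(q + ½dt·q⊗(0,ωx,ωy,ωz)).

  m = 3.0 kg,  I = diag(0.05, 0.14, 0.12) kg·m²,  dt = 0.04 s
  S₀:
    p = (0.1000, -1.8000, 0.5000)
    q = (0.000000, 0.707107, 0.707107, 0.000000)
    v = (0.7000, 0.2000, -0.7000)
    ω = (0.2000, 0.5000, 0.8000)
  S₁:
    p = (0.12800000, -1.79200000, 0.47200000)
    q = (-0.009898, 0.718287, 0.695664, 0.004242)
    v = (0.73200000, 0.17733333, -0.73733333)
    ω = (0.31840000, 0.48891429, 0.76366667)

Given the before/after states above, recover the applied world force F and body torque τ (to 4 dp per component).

F = (2.4000, -1.7000, -2.8000)
τ = (0.1400, -0.0500, -0.1000)

Δω = ω₁−ω₀ = (0.11840000, -0.01108571, -0.03633333)
I·α + gyro = (0.1400, -0.0500, -0.1000)
Δv = v₁−v₀ = (0.03200000, -0.02266667, -0.03733333)
applied force F = (2.4000, -1.7000, -2.8000)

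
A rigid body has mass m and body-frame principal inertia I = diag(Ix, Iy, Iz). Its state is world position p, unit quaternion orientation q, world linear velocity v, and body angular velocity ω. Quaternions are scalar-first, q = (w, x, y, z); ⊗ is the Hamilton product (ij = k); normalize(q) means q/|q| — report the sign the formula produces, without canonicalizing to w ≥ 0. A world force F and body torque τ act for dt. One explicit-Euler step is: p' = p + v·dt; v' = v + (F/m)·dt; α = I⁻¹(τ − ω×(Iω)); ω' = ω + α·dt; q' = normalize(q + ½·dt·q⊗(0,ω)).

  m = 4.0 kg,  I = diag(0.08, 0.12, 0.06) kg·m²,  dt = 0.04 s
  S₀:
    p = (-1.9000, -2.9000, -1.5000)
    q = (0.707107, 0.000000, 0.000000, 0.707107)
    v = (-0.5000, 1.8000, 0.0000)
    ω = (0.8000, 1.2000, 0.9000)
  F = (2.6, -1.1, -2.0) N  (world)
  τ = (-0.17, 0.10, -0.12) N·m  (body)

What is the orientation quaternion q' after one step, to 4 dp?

q' = (0.6940, -0.0057, 0.0283, 0.7194)

2q̇ = q⊗(0,ω) = (-0.6363963, -0.2828428, 1.4142140, 0.6363963)
q' = normalize(q + ½dt·q⊗(0,ω)) = (0.6940, -0.0057, 0.0283, 0.7194)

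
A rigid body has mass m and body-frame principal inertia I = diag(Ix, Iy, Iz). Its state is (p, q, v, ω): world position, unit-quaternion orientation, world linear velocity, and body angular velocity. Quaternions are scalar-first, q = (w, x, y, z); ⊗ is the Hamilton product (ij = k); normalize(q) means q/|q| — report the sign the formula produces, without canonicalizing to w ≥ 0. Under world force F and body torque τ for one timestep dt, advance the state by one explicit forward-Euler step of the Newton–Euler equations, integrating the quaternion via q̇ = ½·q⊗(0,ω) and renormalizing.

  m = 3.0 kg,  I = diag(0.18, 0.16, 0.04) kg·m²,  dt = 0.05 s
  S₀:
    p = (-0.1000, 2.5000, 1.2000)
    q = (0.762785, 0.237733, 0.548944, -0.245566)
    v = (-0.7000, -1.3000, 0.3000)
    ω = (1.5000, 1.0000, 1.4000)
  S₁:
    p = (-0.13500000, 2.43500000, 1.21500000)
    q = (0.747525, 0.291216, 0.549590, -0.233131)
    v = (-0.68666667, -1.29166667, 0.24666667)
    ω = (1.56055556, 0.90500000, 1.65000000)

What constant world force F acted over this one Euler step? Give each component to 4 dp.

F = (0.8000, 0.5000, -3.2000)

v₁ − v₀ = (0.01333333, 0.00833333, -0.05333333)
applied force F = (0.8000, 0.5000, -3.2000)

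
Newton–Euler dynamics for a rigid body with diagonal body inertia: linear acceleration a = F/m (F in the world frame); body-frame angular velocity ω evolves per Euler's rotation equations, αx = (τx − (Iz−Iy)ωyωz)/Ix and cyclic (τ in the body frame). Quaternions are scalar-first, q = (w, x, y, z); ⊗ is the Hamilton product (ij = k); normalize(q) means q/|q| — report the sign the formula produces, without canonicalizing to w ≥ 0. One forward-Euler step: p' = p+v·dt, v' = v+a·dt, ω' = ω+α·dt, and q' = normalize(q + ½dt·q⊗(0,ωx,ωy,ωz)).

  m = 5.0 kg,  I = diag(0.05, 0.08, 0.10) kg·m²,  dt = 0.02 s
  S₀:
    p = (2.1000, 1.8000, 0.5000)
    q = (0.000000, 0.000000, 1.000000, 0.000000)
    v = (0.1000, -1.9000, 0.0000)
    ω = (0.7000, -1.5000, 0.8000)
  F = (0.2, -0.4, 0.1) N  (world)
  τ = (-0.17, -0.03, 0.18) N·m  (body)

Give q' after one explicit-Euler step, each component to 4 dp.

q' = (0.0150, 0.0080, 0.9998, -0.0070)

Hamilton product q⊗(0,ω) = (1.5000000, 0.8000000, 0.0000000, -0.7000000)
updated quaternion q' = (0.0150, 0.0080, 0.9998, -0.0070)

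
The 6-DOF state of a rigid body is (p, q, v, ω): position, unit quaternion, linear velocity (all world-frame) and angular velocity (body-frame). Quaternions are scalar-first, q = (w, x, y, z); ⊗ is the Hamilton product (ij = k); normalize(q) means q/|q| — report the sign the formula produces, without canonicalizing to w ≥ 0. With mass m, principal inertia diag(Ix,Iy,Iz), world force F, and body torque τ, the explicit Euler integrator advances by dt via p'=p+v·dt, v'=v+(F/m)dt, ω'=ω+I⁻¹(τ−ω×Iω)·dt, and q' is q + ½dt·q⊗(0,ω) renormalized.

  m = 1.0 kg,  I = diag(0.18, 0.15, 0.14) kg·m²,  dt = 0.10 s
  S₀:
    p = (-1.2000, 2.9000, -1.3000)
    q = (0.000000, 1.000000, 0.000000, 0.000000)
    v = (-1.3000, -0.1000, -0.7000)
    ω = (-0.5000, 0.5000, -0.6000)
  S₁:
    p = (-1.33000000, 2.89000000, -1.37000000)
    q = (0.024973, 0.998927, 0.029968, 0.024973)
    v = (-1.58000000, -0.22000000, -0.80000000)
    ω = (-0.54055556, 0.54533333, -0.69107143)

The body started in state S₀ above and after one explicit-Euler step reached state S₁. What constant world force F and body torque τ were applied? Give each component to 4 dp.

Δv = v₁−v₀ = (-0.28000000, -0.12000000, -0.10000000)
F = m·Δv/dt = (-2.8000, -1.2000, -1.0000)
rate change Δω = (-0.04055556, 0.04533333, -0.09107143)
precession coupling = (0.0030, 0.0120, 0.0075)
I·α + gyro = (-0.0700, 0.0800, -0.1200)

F = (-2.8000, -1.2000, -1.0000)
τ = (-0.0700, 0.0800, -0.1200)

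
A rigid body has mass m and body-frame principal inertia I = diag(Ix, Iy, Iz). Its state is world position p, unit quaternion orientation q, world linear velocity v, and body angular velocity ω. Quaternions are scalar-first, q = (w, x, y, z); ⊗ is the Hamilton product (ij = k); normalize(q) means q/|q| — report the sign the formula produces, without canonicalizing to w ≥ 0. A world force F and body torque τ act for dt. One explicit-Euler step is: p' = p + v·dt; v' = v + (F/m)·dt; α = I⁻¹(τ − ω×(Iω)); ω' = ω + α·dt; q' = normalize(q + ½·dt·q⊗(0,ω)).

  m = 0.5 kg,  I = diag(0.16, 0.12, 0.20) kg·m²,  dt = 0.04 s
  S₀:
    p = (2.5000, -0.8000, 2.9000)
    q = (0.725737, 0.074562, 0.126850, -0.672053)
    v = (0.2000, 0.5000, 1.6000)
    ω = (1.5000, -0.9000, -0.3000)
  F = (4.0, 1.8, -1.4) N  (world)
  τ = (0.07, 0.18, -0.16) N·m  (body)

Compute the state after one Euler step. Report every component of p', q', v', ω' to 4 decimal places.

p' = (2.5080, -0.7800, 2.9640)
q' = (0.7213, 0.0834, 0.0940, -0.6811)
v' = (0.5200, 0.6440, 1.4880)
ω' = (1.5121, -0.8460, -0.3428)

precession coupling ω×(Iω) = (0.0216, 0.0180, 0.0540)
α = I⁻¹(τ − ω×Iω) = (0.3025, 1.3500, -1.0700)
ω' = ω + α·dt = (1.5121, -0.8460, -0.3428)
q⊗(0,ω) = (-0.1992939, 0.4457028, -1.6388742, -0.4751019)
updated quaternion q' = (0.7213, 0.0834, 0.0940, -0.6811)
new position p' = (2.5080, -0.7800, 2.9640)
v' = v + a·dt = (0.5200, 0.6440, 1.4880)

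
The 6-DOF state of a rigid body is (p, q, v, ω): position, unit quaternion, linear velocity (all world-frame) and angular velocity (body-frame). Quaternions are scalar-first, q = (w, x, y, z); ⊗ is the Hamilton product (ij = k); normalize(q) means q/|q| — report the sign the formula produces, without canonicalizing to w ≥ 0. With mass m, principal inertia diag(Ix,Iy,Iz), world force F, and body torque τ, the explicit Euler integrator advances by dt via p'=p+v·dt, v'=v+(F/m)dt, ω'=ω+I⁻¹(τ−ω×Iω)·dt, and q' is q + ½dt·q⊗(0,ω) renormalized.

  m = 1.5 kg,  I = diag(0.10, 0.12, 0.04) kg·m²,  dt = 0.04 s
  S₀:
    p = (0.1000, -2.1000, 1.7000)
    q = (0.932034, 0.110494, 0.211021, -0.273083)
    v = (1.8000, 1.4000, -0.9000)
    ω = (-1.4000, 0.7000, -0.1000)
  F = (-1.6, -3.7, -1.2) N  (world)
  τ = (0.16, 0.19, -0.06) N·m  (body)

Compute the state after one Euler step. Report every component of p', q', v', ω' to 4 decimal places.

p' = (0.1720, -2.0440, 1.6640)
q' = (0.9312, 0.0878, 0.2318, -0.2674)
v' = (1.7573, 1.3013, -0.9320)
ω' = (-1.3382, 0.7605, -0.1404)

linear accel F/m = (-1.0667, -2.4667, -0.8000)
p + v·dt = (0.1720, -2.0440, 1.6640)
new velocity v' = (1.7573, 1.3013, -0.9320)
α = I⁻¹(τ − ω×Iω) = (1.5440, 1.5133, -1.0100)
ω' = ω + α·dt = (-1.3382, 0.7605, -0.1404)
Hamilton product q⊗(0,ω) = (-0.0203314, -1.1347916, 1.0457894, 0.2795718)
updated quaternion q' = (0.9312, 0.0878, 0.2318, -0.2674)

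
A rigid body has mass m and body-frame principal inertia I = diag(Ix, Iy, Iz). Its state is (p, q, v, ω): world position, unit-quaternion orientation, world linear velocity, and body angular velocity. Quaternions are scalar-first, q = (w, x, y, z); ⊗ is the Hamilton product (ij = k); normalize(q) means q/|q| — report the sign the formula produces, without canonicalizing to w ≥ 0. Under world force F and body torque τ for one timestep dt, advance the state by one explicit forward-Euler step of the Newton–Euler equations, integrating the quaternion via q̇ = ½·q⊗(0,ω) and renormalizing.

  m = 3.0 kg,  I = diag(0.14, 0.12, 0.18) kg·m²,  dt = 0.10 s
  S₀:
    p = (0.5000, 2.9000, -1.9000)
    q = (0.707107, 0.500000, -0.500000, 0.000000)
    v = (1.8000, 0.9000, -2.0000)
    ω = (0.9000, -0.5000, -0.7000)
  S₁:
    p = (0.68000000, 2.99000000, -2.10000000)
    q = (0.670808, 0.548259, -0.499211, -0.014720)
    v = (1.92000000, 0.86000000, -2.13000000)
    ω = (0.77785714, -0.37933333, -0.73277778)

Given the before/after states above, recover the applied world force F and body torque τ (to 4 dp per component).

F = (3.6000, -1.2000, -3.9000)
τ = (-0.1500, 0.1700, -0.0500)

velocity change Δv = (0.12000000, -0.04000000, -0.13000000)
F = m·Δv/dt = (3.6000, -1.2000, -3.9000)
rate change Δω = (-0.12214286, 0.12066667, -0.03277778)
gyro term ω₀×Iω₀ = (0.0210, 0.0252, 0.0090)
τ = I·(Δω/dt) + ω₀×(Iω₀) = (-0.1500, 0.1700, -0.0500)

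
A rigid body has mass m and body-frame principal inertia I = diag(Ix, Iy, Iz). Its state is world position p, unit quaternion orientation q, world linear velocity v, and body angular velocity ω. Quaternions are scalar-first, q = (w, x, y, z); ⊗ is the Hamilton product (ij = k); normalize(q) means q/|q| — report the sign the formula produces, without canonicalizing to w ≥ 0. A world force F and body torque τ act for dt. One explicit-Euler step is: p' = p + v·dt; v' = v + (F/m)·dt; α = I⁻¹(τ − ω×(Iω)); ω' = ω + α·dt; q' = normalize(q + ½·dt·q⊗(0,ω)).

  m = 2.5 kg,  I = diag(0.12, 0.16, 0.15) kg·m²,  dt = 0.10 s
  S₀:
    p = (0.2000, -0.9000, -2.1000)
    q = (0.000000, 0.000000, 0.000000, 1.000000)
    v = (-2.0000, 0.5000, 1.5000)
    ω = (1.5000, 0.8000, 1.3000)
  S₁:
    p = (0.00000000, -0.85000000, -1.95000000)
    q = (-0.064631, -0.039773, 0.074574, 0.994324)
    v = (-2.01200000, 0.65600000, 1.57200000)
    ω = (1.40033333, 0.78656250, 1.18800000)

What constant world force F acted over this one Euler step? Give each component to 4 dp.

F = (-0.3000, 3.9000, 1.8000)

Δv = v₁−v₀ = (-0.01200000, 0.15600000, 0.07200000)
applied force F = (-0.3000, 3.9000, 1.8000)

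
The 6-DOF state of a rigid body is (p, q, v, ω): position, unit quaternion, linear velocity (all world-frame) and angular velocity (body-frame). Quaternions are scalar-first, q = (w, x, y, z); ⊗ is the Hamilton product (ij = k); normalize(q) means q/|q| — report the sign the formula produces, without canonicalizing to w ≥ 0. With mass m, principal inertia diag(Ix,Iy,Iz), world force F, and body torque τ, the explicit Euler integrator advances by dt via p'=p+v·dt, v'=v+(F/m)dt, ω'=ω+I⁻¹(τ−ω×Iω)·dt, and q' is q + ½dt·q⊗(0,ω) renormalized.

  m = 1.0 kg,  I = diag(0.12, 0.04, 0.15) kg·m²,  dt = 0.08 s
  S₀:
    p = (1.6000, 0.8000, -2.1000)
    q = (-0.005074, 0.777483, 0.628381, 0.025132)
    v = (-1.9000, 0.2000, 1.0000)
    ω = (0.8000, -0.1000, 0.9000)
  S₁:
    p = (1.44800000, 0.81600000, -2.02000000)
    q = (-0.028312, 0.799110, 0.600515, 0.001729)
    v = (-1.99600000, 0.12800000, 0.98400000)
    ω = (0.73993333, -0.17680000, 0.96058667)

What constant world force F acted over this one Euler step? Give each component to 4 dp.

v₁ − v₀ = (-0.09600000, -0.07200000, -0.01600000)
applied force F = (-1.2000, -0.9000, -0.2000)

F = (-1.2000, -0.9000, -0.2000)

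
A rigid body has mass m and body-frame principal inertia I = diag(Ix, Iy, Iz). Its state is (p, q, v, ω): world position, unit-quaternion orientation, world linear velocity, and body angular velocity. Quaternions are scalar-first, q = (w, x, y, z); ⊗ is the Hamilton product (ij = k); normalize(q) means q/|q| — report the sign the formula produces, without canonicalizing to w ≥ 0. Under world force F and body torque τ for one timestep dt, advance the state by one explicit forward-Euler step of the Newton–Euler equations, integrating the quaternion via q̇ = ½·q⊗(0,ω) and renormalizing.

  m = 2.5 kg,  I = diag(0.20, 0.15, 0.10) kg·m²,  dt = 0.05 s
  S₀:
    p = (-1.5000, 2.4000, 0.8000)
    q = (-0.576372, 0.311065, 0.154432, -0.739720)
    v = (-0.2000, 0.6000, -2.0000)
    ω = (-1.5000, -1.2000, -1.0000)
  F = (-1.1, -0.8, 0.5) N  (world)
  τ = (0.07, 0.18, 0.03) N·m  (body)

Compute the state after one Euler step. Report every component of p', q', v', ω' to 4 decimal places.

linear accel F/m = (-0.4400, -0.3200, 0.2000)
p' = p + v·dt = (-1.5100, 2.4300, 0.7000)
v' = v + a·dt = (-0.2220, 0.5840, -1.9900)
ω×(Iω) gyroscopic = (-0.0600, 0.1500, -0.0900)
angular accel α = (0.6500, 0.2000, 1.2000)
new body rate ω' = (-1.4675, -1.1900, -0.9400)
2q̇ = q⊗(0,ω) = (-0.0878041, -0.1775380, 2.1122914, 0.4347420)
q' = normalize(q + ½dt·q⊗(0,ω)) = (-0.5777, 0.3062, 0.2069, -0.7278)

p' = (-1.5100, 2.4300, 0.7000)
q' = (-0.5777, 0.3062, 0.2069, -0.7278)
v' = (-0.2220, 0.5840, -1.9900)
ω' = (-1.4675, -1.1900, -0.9400)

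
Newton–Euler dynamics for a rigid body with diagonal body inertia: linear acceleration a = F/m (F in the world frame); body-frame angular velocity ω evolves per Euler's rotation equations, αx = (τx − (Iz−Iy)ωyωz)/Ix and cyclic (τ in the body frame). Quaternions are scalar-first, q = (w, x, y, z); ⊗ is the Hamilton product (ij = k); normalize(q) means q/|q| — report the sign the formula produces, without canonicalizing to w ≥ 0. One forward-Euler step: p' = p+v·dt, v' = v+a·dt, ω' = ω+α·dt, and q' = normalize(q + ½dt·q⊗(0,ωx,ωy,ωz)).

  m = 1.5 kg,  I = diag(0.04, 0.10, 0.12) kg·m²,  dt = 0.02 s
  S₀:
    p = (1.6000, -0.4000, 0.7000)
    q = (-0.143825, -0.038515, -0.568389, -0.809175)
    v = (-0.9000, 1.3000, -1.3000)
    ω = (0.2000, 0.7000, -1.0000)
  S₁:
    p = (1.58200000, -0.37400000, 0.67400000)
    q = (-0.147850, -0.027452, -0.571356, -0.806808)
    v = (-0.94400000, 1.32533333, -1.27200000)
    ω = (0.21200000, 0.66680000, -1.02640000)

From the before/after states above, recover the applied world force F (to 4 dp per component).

F = (-3.3000, 1.9000, 2.1000)

Δv = v₁−v₀ = (-0.04400000, 0.02533333, 0.02800000)
m·(v₁−v₀)/dt = (-3.3000, 1.9000, 2.1000)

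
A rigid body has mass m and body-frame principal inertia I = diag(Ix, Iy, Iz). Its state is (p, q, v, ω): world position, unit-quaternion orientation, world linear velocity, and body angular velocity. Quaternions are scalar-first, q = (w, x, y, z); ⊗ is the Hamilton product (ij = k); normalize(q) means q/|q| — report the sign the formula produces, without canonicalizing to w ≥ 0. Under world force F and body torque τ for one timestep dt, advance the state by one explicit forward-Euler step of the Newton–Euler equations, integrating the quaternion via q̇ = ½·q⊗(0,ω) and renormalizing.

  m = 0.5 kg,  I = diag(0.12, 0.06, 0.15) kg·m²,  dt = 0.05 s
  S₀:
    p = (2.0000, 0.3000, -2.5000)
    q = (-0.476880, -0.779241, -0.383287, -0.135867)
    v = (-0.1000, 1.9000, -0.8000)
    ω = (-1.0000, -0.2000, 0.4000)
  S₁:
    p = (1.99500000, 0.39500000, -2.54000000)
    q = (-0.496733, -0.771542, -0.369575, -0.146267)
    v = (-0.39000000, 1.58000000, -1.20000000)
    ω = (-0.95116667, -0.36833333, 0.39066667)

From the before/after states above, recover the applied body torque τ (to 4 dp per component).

τ = (0.1100, -0.1900, -0.0400)

rate change Δω = (0.04883333, -0.16833333, -0.00933333)
gyro term ω₀×Iω₀ = (-0.0072, 0.0120, -0.0120)
applied torque τ = (0.1100, -0.1900, -0.0400)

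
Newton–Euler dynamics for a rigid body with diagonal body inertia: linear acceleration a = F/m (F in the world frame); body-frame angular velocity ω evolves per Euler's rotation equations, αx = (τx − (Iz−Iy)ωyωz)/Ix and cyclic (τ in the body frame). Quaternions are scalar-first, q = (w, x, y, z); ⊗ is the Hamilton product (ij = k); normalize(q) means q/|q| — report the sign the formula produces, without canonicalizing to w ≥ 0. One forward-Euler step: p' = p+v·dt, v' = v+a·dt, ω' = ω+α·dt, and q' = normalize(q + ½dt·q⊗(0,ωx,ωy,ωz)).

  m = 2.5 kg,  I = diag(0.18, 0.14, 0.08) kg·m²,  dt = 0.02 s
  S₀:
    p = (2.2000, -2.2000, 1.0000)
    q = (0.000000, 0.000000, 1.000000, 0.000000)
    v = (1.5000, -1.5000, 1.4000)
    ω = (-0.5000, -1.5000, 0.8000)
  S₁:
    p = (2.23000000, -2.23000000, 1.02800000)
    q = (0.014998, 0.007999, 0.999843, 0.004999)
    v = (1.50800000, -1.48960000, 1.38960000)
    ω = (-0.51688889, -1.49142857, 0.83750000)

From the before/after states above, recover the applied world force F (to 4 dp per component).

v₁ − v₀ = (0.00800000, 0.01040000, -0.01040000)
F = m·Δv/dt = (1.0000, 1.3000, -1.3000)

F = (1.0000, 1.3000, -1.3000)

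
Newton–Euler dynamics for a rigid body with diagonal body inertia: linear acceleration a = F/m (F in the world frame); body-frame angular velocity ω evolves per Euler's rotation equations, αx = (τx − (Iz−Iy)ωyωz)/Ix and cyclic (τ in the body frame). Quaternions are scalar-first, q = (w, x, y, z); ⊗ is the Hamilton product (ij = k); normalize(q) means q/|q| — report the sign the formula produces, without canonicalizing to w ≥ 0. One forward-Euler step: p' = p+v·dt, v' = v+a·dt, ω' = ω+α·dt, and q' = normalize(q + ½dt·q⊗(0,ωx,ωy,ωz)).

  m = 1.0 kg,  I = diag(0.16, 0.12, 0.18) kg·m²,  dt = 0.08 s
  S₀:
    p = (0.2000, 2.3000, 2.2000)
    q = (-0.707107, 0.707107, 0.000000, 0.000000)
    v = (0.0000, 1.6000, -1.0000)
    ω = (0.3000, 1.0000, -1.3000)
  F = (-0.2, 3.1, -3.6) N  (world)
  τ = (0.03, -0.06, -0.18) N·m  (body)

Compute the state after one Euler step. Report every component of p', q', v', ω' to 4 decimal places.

p' = (0.2000, 2.4280, 2.1200)
q' = (-0.7140, 0.6971, 0.0085, 0.0649)
v' = (-0.0160, 1.8480, -1.2880)
ω' = (0.3540, 0.9548, -1.3747)

angular accel α = (0.6750, -0.5650, -0.9333)
ω' = ω + α·dt = (0.3540, 0.9548, -1.3747)
Hamilton product q⊗(0,ω) = (-0.2121321, -0.2121321, 0.2121321, 1.6263461)
updated quaternion q' = (-0.7140, 0.6971, 0.0085, 0.0649)
linear accel F/m = (-0.2000, 3.1000, -3.6000)
p' = p + v·dt = (0.2000, 2.4280, 2.1200)
v + (F/m)dt = (-0.0160, 1.8480, -1.2880)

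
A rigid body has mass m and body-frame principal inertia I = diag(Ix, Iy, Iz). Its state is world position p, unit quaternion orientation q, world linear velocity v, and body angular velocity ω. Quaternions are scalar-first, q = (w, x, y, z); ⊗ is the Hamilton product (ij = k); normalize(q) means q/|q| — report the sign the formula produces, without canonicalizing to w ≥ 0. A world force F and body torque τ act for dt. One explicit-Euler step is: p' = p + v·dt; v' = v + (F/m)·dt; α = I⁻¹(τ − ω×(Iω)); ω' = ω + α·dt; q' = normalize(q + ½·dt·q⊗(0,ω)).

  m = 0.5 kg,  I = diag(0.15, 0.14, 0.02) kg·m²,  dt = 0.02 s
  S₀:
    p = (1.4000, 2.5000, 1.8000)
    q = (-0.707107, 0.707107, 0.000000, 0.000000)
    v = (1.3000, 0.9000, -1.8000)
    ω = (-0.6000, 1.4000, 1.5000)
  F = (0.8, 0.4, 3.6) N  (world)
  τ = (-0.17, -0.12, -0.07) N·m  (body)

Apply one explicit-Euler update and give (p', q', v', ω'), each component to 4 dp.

p' = (1.4260, 2.5180, 1.7640)
q' = (-0.7027, 0.7112, -0.0205, -0.0007)
v' = (1.3320, 0.9160, -1.6560)
ω' = (-0.5891, 1.3996, 1.4216)

p' = p + v·dt = (1.4260, 2.5180, 1.7640)
v + (F/m)dt = (1.3320, 0.9160, -1.6560)
angular accel α = (0.5467, -0.0214, -3.9200)
new body rate ω' = (-0.5891, 1.3996, 1.4216)
2q̇ = q⊗(0,ω) = (0.4242642, 0.4242642, -2.0506103, -0.0707107)
q + ½dt·q⊗(0,ω), renormalized = (-0.7027, 0.7112, -0.0205, -0.0007)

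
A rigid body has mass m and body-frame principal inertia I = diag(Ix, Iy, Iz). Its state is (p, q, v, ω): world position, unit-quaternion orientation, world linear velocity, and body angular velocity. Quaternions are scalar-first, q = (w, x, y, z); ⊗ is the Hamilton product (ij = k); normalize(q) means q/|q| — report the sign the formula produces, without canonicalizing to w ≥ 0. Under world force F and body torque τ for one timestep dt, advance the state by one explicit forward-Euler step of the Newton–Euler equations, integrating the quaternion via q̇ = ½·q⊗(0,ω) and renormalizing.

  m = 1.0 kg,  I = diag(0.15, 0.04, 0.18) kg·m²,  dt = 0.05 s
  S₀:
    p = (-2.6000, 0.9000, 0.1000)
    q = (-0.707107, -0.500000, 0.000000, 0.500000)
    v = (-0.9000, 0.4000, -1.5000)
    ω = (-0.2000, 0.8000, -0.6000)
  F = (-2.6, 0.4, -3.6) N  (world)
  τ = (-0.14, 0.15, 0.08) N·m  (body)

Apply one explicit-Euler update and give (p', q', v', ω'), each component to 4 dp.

p' = (-2.6450, 0.9200, 0.0250)
q' = (-0.7019, -0.5063, -0.0241, 0.5004)
v' = (-1.0300, 0.4200, -1.6800)
ω' = (-0.2243, 0.9920, -0.5827)

ω×(Iω) gyroscopic = (-0.0672, -0.0036, 0.0176)
(τ − ω×Iω)/I = (-0.4853, 3.8400, 0.3467)
new body rate ω' = (-0.2243, 0.9920, -0.5827)
Hamilton product q⊗(0,ω) = (0.2000000, -0.2585786, -0.9656856, 0.0242642)
updated quaternion q' = (-0.7019, -0.5063, -0.0241, 0.5004)
linear accel F/m = (-2.6000, 0.4000, -3.6000)
new position p' = (-2.6450, 0.9200, 0.0250)
v + (F/m)dt = (-1.0300, 0.4200, -1.6800)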